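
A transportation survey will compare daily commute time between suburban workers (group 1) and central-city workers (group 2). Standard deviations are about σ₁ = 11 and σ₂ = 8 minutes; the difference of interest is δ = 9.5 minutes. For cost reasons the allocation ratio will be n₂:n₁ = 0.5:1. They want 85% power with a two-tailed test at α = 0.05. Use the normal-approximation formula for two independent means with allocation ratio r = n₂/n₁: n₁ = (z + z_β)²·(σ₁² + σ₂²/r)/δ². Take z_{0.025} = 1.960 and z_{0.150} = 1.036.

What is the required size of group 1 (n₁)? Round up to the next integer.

n₁ = 25

n₁ = (z_{α/2} + z_β)² · (σ₁² + σ₂²/r) / δ²
   = (1.960 + 1.036)² · (11² + 8²/0.5) / 9.5²
   = 8.9760 · (121 + 128) / 90.25
   = 8.9760 · 249 / 90.25
   = 24.76
Round up → n₁ = 25; n₂ = r·n₁ = 0.5 × 25 = 13.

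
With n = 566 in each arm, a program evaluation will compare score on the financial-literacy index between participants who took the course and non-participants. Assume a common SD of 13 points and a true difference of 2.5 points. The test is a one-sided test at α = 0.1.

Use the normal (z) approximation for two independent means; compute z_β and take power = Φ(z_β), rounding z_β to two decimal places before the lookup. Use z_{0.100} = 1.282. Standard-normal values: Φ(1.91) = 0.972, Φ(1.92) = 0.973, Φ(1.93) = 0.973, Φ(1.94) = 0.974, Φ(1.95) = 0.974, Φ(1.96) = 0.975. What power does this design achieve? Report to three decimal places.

z_β = δ·√(n/(σ₁²+σ₂²)) − z_α
    = 2.5 · √(566/338) − 1.282
    = 2.5 · 1.29405 − 1.282
    = 3.2351 − 1.282 = 1.9531 → 1.95
Power = Φ(1.95) = 0.974.

Power ≈ 0.974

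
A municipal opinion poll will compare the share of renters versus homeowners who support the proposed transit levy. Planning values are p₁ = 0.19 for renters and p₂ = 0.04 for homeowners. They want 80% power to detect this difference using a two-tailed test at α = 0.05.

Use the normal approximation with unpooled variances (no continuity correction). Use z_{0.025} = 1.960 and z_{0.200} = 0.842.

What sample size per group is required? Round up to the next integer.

n = 68 per group

n = (z_{α/2} + z_β)² · [p₁(1−p₁) + p₂(1−p₂)] / (p₁ − p₂)²
  = (1.960 + 0.842)² · (0.19·0.81 + 0.04·0.96) / (0.15)²
  = (2.802)² · (0.1539 + 0.0384) / 0.0225
  = 7.8512 · 0.1923 / 0.0225
  = 67.10
Round up → n = 68 per group.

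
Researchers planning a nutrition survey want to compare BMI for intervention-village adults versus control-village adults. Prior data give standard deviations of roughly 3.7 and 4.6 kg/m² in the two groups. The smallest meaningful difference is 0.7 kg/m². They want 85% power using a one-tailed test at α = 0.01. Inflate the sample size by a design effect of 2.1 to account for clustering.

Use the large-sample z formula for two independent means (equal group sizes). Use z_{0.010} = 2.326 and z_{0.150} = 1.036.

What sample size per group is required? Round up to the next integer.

n = (z_α + z_β)² · (σ₁² + σ₂²) / δ²
  = (2.326 + 1.036)² · (3.7² + 4.6² = 34.85) / 0.7²
  = 11.3030 · 34.85 / 0.49
  = 803.90
Design effect: 2.1 × 803.90 = 1688.19.
Round up → n = 1689 per group.

n = 1689 per group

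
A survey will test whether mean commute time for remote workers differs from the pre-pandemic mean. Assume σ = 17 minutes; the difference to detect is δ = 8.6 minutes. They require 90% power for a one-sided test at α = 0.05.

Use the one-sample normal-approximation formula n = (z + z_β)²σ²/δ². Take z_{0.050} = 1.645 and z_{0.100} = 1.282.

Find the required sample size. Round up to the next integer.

n = (z_α + z_β)² · σ² / δ²
  = (1.645 + 1.282)² · 17² / 8.6²
  = 8.5673 · 289 / 73.96
  = 33.48
Round up → n = 34.

n = 34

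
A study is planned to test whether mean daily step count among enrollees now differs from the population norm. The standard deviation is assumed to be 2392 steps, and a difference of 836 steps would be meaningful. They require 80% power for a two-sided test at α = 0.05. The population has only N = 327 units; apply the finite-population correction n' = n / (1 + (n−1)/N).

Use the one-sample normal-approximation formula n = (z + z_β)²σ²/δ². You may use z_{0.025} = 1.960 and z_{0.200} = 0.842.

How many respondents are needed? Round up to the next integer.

n = 54

n = (z_{α/2} + z_β)² · σ² / δ²
  = (1.960 + 0.842)² · 2392² / 836²
  = 7.8512 · 5721664 / 698896
  = 64.28
Finite-population correction (N = 327): 64.28 / (1 + (64.28 − 1)/327) = 53.85.
Round up → n = 54.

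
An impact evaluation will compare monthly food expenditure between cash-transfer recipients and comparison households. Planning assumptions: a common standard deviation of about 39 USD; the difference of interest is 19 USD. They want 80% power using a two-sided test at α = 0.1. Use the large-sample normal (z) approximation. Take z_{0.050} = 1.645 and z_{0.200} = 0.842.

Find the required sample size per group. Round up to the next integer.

n = (z_{α/2} + z_β)² · (σ₁² + σ₂²) / δ²
  = (1.645 + 0.842)² · (2·39² = 3042) / 19²
  = 6.1852 · 3042 / 361
  = 52.12
Round up → n = 53 per group.

n = 53 per group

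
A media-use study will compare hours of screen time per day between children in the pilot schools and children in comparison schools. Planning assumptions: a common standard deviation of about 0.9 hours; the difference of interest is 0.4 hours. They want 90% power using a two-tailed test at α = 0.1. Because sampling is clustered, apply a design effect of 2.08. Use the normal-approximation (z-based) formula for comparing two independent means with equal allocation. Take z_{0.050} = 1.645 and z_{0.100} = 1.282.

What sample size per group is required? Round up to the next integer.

n = 181 per group

n = (z_{α/2} + z_β)² · (σ₁² + σ₂²) / δ²
  = (1.645 + 1.282)² · (2·0.9² = 1.62) / 0.4²
  = 8.5673 · 1.62 / 0.16
  = 86.74
Design effect: 2.08 × 86.74 = 180.43.
Round up → n = 181 per group.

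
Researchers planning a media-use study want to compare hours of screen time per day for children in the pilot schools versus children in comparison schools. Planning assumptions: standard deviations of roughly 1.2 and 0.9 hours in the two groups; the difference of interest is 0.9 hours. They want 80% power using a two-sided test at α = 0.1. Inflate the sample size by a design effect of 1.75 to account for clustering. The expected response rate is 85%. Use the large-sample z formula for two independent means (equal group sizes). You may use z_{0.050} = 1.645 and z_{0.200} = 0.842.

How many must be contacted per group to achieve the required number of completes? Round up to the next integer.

n = (z_{α/2} + z_β)² · (σ₁² + σ₂²) / δ²
  = (1.645 + 0.842)² · (1.2² + 0.9² = 2.25) / 0.9²
  = 6.1852 · 2.25 / 0.81
  = 17.18
Design effect: 1.75 × 17.18 = 30.07.
Adjust for 85% response: 30.07 / 0.85 = 35.37.
Round up → n = 36 per group.

n = 36 per group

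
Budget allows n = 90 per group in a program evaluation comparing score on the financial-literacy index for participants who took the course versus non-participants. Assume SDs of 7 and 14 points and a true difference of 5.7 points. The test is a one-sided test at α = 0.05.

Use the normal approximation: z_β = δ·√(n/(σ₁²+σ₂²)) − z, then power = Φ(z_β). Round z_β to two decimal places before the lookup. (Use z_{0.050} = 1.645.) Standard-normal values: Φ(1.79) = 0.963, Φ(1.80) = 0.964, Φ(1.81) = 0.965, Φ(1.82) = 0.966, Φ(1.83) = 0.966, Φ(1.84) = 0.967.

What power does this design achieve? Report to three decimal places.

Power ≈ 0.965

z_β = δ·√(n/(σ₁²+σ₂²)) − z_α
    = 5.7 · √(90/245) − 1.645
    = 5.7 · 0.60609 − 1.645
    = 3.4547 − 1.645 = 1.8097 → 1.81
Power = Φ(1.81) = 0.965.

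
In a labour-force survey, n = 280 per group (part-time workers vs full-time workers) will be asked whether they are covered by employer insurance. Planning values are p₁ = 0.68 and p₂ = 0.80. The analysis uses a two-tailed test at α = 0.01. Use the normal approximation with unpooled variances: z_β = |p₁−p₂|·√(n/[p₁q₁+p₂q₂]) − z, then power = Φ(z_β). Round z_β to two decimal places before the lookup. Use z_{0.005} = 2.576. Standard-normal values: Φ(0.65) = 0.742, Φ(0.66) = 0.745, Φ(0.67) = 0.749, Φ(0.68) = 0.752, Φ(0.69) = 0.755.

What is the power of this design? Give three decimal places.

Power ≈ 0.755

z_β = |p₁−p₂|·√(n/[p₁q₁+p₂q₂]) − z_{α/2}
    = 0.12 · √(280/0.3776) − 2.576
    = 0.12 · 27.2310 − 2.576
    = 3.2677 − 2.576 = 0.6917 → 0.69
Power = Φ(0.69) = 0.755.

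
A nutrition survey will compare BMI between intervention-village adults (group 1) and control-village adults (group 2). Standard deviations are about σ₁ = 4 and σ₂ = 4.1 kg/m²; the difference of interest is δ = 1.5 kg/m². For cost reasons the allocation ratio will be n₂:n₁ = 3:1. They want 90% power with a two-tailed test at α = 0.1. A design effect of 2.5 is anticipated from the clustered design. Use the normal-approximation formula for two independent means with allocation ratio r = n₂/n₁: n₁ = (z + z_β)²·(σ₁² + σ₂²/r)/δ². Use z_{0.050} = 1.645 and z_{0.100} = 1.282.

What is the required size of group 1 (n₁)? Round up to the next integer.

n₁ = 206

n₁ = (z_{α/2} + z_β)² · (σ₁² + σ₂²/r) / δ²
   = (1.645 + 1.282)² · (4² + 4.1²/3) / 1.5²
   = 8.5673 · (16 + 5.6033) / 2.25
   = 8.5673 · 21.6033 / 2.25
   = 82.26
Design effect: 2.5 × 82.26 = 205.65.
Round up → n₁ = 206; n₂ = r·n₁ = 3 × 206 = 618.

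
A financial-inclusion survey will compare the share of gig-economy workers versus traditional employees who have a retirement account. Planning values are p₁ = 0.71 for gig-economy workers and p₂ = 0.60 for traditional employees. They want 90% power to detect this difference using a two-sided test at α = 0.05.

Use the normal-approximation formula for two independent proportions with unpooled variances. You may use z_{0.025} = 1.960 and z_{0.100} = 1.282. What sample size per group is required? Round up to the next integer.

n = 388 per group

n = (z_{α/2} + z_β)² · [p₁(1−p₁) + p₂(1−p₂)] / (p₁ − p₂)²
  = (1.960 + 1.282)² · (0.71·0.29 + 0.60·0.40) / (0.11)²
  = (3.242)² · (0.2059 + 0.2400) / 0.0121
  = 10.5106 · 0.4459 / 0.0121
  = 387.33
Round up → n = 388 per group.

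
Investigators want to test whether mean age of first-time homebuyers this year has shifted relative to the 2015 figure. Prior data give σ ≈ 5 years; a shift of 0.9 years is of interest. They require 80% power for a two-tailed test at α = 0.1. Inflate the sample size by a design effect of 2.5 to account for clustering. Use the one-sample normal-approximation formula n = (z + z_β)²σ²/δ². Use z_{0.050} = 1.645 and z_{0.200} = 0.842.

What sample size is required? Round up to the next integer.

n = 478

n = (z_{α/2} + z_β)² · σ² / δ²
  = (1.645 + 0.842)² · 5² / 0.9²
  = 6.1852 · 25 / 0.81
  = 190.90
Design effect: 2.5 × 190.90 = 477.25.
Round up → n = 478.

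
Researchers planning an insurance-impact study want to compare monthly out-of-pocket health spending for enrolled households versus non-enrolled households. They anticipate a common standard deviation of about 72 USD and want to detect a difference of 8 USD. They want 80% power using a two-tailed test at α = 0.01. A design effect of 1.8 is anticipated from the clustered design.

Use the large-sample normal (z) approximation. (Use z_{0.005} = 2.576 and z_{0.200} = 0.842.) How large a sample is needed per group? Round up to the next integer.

n = 3407 per group

n = (z_{α/2} + z_β)² · (σ₁² + σ₂²) / δ²
  = (2.576 + 0.842)² · (2·72² = 10368) / 8²
  = 11.6827 · 10368 / 64
  = 1892.60
Design effect: 1.8 × 1892.60 = 3406.68.
Round up → n = 3407 per group.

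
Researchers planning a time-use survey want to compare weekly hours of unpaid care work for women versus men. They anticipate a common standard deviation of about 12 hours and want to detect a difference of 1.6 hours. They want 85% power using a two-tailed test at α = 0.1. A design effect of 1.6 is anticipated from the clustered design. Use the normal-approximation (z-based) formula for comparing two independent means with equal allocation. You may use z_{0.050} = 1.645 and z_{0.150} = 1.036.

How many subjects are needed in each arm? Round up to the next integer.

n = (z_{α/2} + z_β)² · (σ₁² + σ₂²) / δ²
  = (1.645 + 1.036)² · (2·12² = 288) / 1.6²
  = 7.1878 · 288 / 2.56
  = 808.62
Design effect: 1.6 × 808.62 = 1293.80.
Round up → n = 1294 per group.

n = 1294 per group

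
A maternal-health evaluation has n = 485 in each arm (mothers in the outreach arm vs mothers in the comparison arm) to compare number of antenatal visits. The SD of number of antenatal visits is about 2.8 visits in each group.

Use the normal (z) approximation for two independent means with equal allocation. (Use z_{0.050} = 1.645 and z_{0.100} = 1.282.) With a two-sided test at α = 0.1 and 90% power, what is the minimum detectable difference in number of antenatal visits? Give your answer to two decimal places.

δ = (z_{α/2} + z_β) · √((σ₁²+σ₂²)/n)
  = (1.645 + 1.282) · √(15.68/485)
  = 2.927 · √0.03233
  = 2.927 · 0.1798
  = 0.5263

Minimum detectable difference ≈ 0.53 visits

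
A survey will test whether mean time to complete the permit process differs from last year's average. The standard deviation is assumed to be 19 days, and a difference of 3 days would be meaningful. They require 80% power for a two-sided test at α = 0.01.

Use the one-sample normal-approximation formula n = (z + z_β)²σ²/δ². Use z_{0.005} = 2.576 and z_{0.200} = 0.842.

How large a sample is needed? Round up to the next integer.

n = 469

n = (z_{α/2} + z_β)² · σ² / δ²
  = (2.576 + 0.842)² · 19² / 3²
  = 11.6827 · 361 / 9
  = 468.61
Round up → n = 469.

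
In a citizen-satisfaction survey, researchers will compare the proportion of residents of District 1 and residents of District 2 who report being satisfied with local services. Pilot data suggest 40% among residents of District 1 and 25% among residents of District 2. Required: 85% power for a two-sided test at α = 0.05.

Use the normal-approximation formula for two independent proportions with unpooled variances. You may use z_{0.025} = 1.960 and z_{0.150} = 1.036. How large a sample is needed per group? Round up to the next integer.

n = (z_{α/2} + z_β)² · [p₁(1−p₁) + p₂(1−p₂)] / (p₁ − p₂)²
  = (1.960 + 1.036)² · (0.40·0.60 + 0.25·0.75) / (0.15)²
  = (2.996)² · (0.2400 + 0.1875) / 0.0225
  = 8.9760 · 0.4275 / 0.0225
  = 170.54
Round up → n = 171 per group.

n = 171 per group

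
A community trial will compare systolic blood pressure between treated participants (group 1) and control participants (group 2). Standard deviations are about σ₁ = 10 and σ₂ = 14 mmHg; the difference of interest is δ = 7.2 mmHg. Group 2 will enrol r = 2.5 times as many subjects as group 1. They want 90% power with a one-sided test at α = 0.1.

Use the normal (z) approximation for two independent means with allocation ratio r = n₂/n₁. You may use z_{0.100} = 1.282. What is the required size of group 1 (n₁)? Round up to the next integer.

n₁ = 23

n₁ = (z_α + z_β)² · (σ₁² + σ₂²/r) / δ²
   = (1.282 + 1.282)² · (10² + 14²/2.5) / 7.2²
   = 6.5741 · (100 + 78.4) / 51.84
   = 6.5741 · 178.4 / 51.84
   = 22.62
Round up → n₁ = 23; n₂ = r·n₁ = 2.5 × 23 = 58.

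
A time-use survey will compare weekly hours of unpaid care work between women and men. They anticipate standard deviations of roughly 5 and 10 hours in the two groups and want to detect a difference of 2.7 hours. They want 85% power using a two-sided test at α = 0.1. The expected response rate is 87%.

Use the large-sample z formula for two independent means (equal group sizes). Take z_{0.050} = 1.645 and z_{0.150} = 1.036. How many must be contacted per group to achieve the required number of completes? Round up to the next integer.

n = (z_{α/2} + z_β)² · (σ₁² + σ₂²) / δ²
  = (1.645 + 1.036)² · (5² + 10² = 125) / 2.7²
  = 7.1878 · 125 / 7.29
  = 123.25
Adjust for 87% response: 123.25 / 0.87 = 141.66.
Round up → n = 142 per group.

n = 142 per group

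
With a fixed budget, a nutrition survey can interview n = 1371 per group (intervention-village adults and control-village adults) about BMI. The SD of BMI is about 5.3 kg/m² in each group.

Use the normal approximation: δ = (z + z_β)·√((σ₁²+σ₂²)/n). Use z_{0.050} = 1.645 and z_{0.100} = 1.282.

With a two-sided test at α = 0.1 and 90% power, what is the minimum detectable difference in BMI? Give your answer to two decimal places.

Minimum detectable difference ≈ 0.59 kg/m²

δ = (z_{α/2} + z_β) · √((σ₁²+σ₂²)/n)
  = (1.645 + 1.282) · √(56.18/1371)
  = 2.927 · √0.04098
  = 2.927 · 0.2024
  = 0.5925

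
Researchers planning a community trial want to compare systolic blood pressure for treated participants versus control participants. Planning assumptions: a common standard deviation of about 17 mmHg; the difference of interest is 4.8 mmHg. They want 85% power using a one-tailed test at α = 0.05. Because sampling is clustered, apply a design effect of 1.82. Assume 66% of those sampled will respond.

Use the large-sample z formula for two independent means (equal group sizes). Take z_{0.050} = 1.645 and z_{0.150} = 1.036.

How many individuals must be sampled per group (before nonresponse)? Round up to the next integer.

n = 498 per group

n = (z_α + z_β)² · (σ₁² + σ₂²) / δ²
  = (1.645 + 1.036)² · (2·17² = 578) / 4.8²
  = 7.1878 · 578 / 23.04
  = 180.32
Design effect: 1.82 × 180.32 = 328.18.
Adjust for 66% response: 328.18 / 0.66 = 497.24.
Round up → n = 498 per group.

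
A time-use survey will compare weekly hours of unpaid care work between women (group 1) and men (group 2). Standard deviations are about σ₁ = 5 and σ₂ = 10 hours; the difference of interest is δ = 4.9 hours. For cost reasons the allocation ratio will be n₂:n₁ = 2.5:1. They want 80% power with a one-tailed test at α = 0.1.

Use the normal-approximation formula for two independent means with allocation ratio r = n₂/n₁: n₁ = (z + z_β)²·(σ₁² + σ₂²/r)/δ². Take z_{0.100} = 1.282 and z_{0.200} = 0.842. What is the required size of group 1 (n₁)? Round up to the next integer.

n₁ = (z_α + z_β)² · (σ₁² + σ₂²/r) / δ²
   = (1.282 + 0.842)² · (5² + 10²/2.5) / 4.9²
   = 4.5114 · (25 + 40) / 24.01
   = 4.5114 · 65 / 24.01
   = 12.21
Round up → n₁ = 13; n₂ = r·n₁ = 2.5 × 13 = 33.

n₁ = 13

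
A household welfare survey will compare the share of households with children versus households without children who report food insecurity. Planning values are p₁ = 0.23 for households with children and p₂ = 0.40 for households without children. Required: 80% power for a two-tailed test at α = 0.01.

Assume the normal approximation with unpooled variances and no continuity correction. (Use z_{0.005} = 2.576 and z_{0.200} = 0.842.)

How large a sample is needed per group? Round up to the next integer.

n = (z_{α/2} + z_β)² · [p₁(1−p₁) + p₂(1−p₂)] / (p₁ − p₂)²
  = (2.576 + 0.842)² · (0.23·0.77 + 0.40·0.60) / (-0.17)²
  = (3.418)² · (0.1771 + 0.2400) / 0.0289
  = 11.6827 · 0.4171 / 0.0289
  = 168.61
Round up → n = 169 per group.

n = 169 per group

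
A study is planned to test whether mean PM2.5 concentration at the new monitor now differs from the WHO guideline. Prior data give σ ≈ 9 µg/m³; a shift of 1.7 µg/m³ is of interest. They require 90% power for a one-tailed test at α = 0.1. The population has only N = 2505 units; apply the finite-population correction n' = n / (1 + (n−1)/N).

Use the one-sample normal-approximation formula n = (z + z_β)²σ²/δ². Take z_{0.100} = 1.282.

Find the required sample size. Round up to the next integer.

n = 172

n = (z_α + z_β)² · σ² / δ²
  = (1.282 + 1.282)² · 9² / 1.7²
  = 6.5741 · 81 / 2.89
  = 184.26
Finite-population correction (N = 2505): 184.26 / (1 + (184.26 − 1)/2505) = 171.70.
Round up → n = 172.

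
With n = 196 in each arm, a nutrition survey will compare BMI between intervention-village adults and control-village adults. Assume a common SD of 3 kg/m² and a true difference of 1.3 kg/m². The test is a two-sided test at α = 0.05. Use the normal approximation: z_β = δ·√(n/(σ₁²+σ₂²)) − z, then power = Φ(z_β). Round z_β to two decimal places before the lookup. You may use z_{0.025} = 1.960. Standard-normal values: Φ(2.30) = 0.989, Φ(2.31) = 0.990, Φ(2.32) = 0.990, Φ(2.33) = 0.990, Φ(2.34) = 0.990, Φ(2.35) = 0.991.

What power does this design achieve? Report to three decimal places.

z_β = δ·√(n/(σ₁²+σ₂²)) − z_{α/2}
    = 1.3 · √(196/18) − 1.960
    = 1.3 · 3.29983 − 1.960
    = 4.2898 − 1.960 = 2.3298 → 2.33
Power = Φ(2.33) = 0.990.

Power ≈ 0.990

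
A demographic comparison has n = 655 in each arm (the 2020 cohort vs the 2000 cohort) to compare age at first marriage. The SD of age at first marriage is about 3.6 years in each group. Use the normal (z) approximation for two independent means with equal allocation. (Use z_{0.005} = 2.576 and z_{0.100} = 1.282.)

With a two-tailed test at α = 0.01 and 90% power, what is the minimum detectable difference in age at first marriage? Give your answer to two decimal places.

δ = (z_{α/2} + z_β) · √((σ₁²+σ₂²)/n)
  = (2.576 + 1.282) · √(25.92/655)
  = 3.858 · √0.03957
  = 3.858 · 0.1989
  = 0.7675

Minimum detectable difference ≈ 0.77 years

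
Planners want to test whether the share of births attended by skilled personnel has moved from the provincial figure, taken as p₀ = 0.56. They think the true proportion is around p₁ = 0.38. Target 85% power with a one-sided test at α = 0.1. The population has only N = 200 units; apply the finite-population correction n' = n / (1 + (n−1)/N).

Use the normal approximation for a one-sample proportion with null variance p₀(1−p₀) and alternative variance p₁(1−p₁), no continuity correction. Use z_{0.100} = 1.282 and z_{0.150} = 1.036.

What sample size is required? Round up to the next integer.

n = 34

n = [z_α·√(p₀q₀) + z_β·√(p₁q₁)]² / (p₁ − p₀)²
  = [1.282·√(0.56·0.44) + 1.036·√(0.38·0.62)]² / (-0.18)²
  = [1.282·0.4964 + 1.036·0.4854]² / 0.0324
  = [1.1392]² / 0.0324
  = 40.06
Finite-population correction (N = 200): 40.06 / (1 + (40.06 − 1)/200) = 33.51.
Round up → n = 34.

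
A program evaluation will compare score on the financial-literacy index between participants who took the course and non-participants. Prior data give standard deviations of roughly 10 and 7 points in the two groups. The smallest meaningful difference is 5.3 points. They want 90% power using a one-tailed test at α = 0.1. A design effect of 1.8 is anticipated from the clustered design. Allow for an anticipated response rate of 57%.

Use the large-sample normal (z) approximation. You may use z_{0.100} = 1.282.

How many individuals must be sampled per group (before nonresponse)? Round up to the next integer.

n = (z_α + z_β)² · (σ₁² + σ₂²) / δ²
  = (1.282 + 1.282)² · (10² + 7² = 149) / 5.3²
  = 6.5741 · 149 / 28.09
  = 34.87
Design effect: 1.8 × 34.87 = 62.77.
Adjust for 57% response: 62.77 / 0.57 = 110.12.
Round up → n = 111 per group.

n = 111 per group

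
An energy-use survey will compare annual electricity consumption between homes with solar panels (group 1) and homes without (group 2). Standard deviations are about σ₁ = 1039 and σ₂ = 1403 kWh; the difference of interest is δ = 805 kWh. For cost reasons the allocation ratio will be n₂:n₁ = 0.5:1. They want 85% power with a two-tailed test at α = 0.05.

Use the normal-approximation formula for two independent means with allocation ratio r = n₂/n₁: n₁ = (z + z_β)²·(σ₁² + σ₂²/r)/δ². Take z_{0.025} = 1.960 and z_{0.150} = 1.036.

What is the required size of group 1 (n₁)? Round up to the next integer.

n₁ = 70

n₁ = (z_{α/2} + z_β)² · (σ₁² + σ₂²/r) / δ²
   = (1.960 + 1.036)² · (1039² + 1403²/0.5) / 805²
   = 8.9760 · (1079521 + 3936818) / 648025
   = 8.9760 · 5016339 / 648025
   = 69.48
Round up → n₁ = 70; n₂ = r·n₁ = 0.5 × 70 = 35.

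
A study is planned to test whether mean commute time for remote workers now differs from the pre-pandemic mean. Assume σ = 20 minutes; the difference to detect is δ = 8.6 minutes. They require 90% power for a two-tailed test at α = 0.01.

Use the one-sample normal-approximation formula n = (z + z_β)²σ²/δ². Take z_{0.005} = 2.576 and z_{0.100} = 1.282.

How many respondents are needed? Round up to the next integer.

n = (z_{α/2} + z_β)² · σ² / δ²
  = (2.576 + 1.282)² · 20² / 8.6²
  = 14.8842 · 400 / 73.96
  = 80.50
Round up → n = 81.

n = 81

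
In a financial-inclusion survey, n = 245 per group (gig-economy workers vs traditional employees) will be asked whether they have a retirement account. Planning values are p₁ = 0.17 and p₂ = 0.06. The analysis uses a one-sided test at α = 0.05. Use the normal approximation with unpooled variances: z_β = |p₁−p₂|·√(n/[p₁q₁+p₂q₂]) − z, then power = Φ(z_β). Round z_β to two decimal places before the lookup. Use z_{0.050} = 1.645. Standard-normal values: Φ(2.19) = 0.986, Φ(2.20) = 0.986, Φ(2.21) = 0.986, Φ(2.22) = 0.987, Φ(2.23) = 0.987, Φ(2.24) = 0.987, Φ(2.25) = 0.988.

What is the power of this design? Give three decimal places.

z_β = |p₁−p₂|·√(n/[p₁q₁+p₂q₂]) − z_α
    = 0.11 · √(245/0.1975) − 1.645
    = 0.11 · 35.2208 − 1.645
    = 3.8743 − 1.645 = 2.2293 → 2.23
Power = Φ(2.23) = 0.987.

Power ≈ 0.987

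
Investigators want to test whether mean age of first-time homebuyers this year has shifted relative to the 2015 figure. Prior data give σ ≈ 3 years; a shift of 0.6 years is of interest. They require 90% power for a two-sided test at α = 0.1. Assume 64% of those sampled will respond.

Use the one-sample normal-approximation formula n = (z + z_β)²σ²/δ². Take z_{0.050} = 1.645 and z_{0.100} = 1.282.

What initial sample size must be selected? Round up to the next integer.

n = (z_{α/2} + z_β)² · σ² / δ²
  = (1.645 + 1.282)² · 3² / 0.6²
  = 8.5673 · 9 / 0.36
  = 214.18
Adjust for 64% response: 214.18 / 0.64 = 334.66.
Round up → n = 335.

n = 335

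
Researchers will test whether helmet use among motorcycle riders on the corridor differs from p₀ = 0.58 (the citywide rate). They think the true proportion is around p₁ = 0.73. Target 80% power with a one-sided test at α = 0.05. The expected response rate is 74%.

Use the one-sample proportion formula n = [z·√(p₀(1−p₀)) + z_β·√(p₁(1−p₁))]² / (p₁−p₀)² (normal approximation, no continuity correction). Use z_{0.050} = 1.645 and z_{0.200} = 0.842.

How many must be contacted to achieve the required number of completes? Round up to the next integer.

n = [z_α·√(p₀q₀) + z_β·√(p₁q₁)]² / (p₁ − p₀)²
  = [1.645·√(0.58·0.42) + 0.842·√(0.73·0.27)]² / (0.15)²
  = [1.645·0.4936 + 0.842·0.4440]² / 0.0225
  = [1.1857]² / 0.0225
  = 62.49
Adjust for 74% response: 62.49 / 0.74 = 84.44.
Round up → n = 85.

n = 85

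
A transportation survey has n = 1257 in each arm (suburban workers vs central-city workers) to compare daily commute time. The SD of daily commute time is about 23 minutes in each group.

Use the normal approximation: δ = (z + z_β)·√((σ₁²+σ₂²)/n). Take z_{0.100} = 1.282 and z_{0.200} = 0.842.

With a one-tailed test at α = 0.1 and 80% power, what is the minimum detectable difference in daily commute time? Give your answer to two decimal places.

δ = (z_α + z_β) · √((σ₁²+σ₂²)/n)
  = (1.282 + 0.842) · √(1058/1257)
  = 2.124 · √0.84169
  = 2.124 · 0.9174
  = 1.9486

Minimum detectable difference ≈ 1.95 minutes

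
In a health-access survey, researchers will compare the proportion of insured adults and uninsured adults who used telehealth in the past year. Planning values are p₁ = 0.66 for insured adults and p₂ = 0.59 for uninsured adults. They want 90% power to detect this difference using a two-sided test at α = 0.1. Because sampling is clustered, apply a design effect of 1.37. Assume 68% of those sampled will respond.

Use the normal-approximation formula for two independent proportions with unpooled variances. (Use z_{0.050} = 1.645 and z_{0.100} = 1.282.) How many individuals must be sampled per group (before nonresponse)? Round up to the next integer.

n = (z_{α/2} + z_β)² · [p₁(1−p₁) + p₂(1−p₂)] / (p₁ − p₂)²
  = (1.645 + 1.282)² · (0.66·0.34 + 0.59·0.41) / (0.07)²
  = (2.927)² · (0.2244 + 0.2419) / 0.0049
  = 8.5673 · 0.4663 / 0.0049
  = 815.30
Design effect: 1.37 × 815.30 = 1116.95.
Adjust for 68% response: 1116.95 / 0.68 = 1642.58.
Round up → n = 1643 per group.

n = 1643 per group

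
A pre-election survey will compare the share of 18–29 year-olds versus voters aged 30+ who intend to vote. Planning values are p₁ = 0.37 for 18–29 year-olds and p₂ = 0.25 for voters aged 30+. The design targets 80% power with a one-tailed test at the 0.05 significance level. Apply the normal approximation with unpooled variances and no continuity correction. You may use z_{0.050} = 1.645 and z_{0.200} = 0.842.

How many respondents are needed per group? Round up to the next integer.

n = (z_α + z_β)² · [p₁(1−p₁) + p₂(1−p₂)] / (p₁ − p₂)²
  = (1.645 + 0.842)² · (0.37·0.63 + 0.25·0.75) / (0.12)²
  = (2.487)² · (0.2331 + 0.1875) / 0.0144
  = 6.1852 · 0.4206 / 0.0144
  = 180.66
Round up → n = 181 per group.

n = 181 per group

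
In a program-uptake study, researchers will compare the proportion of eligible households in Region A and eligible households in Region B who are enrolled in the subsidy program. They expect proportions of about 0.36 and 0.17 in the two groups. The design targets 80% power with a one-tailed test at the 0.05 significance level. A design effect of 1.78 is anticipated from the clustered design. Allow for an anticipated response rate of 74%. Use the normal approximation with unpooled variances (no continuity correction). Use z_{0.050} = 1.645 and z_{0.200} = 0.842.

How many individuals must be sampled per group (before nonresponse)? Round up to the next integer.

n = 154 per group

n = (z_α + z_β)² · [p₁(1−p₁) + p₂(1−p₂)] / (p₁ − p₂)²
  = (1.645 + 0.842)² · (0.36·0.64 + 0.17·0.83) / (0.19)²
  = (2.487)² · (0.2304 + 0.1411) / 0.0361
  = 6.1852 · 0.3715 / 0.0361
  = 63.65
Design effect: 1.78 × 63.65 = 113.30.
Adjust for 74% response: 113.30 / 0.74 = 153.11.
Round up → n = 154 per group.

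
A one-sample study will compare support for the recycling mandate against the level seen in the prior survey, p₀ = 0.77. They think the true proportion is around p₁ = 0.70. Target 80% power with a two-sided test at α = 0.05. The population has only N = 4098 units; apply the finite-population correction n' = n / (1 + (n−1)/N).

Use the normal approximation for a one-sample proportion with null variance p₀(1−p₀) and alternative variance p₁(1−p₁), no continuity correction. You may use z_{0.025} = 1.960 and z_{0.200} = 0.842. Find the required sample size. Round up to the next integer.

n = 279

n = [z_{α/2}·√(p₀q₀) + z_β·√(p₁q₁)]² / (p₁ − p₀)²
  = [1.960·√(0.77·0.23) + 0.842·√(0.70·0.30)]² / (-0.07)²
  = [1.960·0.4208 + 0.842·0.4583]² / 0.0049
  = [1.2107]² / 0.0049
  = 299.13
Finite-population correction (N = 4098): 299.13 / (1 + (299.13 − 1)/4098) = 278.85.
Round up → n = 279.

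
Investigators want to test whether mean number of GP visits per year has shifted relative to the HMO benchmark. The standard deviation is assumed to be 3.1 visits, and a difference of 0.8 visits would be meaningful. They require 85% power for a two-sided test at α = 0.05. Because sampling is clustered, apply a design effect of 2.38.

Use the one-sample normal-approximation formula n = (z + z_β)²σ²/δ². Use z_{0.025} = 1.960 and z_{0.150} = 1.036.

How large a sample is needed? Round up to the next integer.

n = (z_{α/2} + z_β)² · σ² / δ²
  = (1.960 + 1.036)² · 3.1² / 0.8²
  = 8.9760 · 9.61 / 0.64
  = 134.78
Design effect: 2.38 × 134.78 = 320.78.
Round up → n = 321.

n = 321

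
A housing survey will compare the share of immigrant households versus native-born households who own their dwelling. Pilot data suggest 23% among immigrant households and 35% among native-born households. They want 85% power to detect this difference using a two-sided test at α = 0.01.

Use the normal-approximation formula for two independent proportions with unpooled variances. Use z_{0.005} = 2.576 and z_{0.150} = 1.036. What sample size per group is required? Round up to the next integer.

n = (z_{α/2} + z_β)² · [p₁(1−p₁) + p₂(1−p₂)] / (p₁ − p₂)²
  = (2.576 + 1.036)² · (0.23·0.77 + 0.35·0.65) / (-0.12)²
  = (3.612)² · (0.1771 + 0.2275) / 0.0144
  = 13.0465 · 0.4046 / 0.0144
  = 366.57
Round up → n = 367 per group.

n = 367 per group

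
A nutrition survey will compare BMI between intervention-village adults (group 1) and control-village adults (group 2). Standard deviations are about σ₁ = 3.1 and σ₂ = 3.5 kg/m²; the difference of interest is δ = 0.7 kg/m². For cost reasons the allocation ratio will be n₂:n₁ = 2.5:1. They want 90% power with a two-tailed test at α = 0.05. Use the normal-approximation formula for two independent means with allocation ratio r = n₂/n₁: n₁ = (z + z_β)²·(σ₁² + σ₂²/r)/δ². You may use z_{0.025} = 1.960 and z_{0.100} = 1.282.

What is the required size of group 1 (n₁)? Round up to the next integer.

n₁ = 312

n₁ = (z_{α/2} + z_β)² · (σ₁² + σ₂²/r) / δ²
   = (1.960 + 1.282)² · (3.1² + 3.5²/2.5) / 0.7²
   = 10.5106 · (9.61 + 4.9) / 0.49
   = 10.5106 · 14.51 / 0.49
   = 311.24
Round up → n₁ = 312; n₂ = r·n₁ = 2.5 × 312 = 780.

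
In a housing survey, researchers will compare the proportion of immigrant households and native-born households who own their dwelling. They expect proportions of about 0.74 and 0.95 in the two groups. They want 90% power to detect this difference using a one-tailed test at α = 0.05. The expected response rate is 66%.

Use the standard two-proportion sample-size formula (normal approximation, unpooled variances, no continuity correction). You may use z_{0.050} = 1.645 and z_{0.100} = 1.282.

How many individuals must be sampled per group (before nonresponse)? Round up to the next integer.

n = 71 per group

n = (z_α + z_β)² · [p₁(1−p₁) + p₂(1−p₂)] / (p₁ − p₂)²
  = (1.645 + 1.282)² · (0.74·0.26 + 0.95·0.05) / (-0.21)²
  = (2.927)² · (0.1924 + 0.0475) / 0.0441
  = 8.5673 · 0.2399 / 0.0441
  = 46.61
Adjust for 66% response: 46.61 / 0.66 = 70.61.
Round up → n = 71 per group.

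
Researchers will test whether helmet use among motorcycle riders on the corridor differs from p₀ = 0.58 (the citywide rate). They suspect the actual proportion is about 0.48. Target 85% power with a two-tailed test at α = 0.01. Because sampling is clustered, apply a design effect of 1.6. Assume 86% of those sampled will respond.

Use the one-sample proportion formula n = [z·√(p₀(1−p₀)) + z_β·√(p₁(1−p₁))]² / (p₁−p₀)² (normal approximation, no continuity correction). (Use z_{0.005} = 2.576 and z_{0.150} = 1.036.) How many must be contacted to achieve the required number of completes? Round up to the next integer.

n = 596

n = [z_{α/2}·√(p₀q₀) + z_β·√(p₁q₁)]² / (p₁ − p₀)²
  = [2.576·√(0.58·0.42) + 1.036·√(0.48·0.52)]² / (-0.10)²
  = [2.576·0.4936 + 1.036·0.4996]² / 0.0100
  = [1.7890]² / 0.0100
  = 320.05
Design effect: 1.6 × 320.05 = 512.08.
Adjust for 86% response: 512.08 / 0.86 = 595.44.
Round up → n = 596.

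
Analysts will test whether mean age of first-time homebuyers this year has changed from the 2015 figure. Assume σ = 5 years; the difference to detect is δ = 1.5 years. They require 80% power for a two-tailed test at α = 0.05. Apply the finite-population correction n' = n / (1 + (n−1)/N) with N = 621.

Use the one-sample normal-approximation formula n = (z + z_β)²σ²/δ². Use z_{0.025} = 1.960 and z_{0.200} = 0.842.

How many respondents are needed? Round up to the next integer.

n = (z_{α/2} + z_β)² · σ² / δ²
  = (1.960 + 0.842)² · 5² / 1.5²
  = 7.8512 · 25 / 2.25
  = 87.24
Finite-population correction (N = 621): 87.24 / (1 + (87.24 − 1)/621) = 76.60.
Round up → n = 77.

n = 77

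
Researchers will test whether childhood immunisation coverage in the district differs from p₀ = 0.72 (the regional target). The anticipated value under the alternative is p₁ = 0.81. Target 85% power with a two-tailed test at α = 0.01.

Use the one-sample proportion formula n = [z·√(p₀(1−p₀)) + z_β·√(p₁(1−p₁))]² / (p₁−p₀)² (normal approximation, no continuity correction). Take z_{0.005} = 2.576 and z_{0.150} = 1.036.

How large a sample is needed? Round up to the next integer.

n = 302

n = [z_{α/2}·√(p₀q₀) + z_β·√(p₁q₁)]² / (p₁ − p₀)²
  = [2.576·√(0.72·0.28) + 1.036·√(0.81·0.19)]² / (0.09)²
  = [2.576·0.4490 + 1.036·0.3923]² / 0.0081
  = [1.5630]² / 0.0081
  = 301.62
Round up → n = 302.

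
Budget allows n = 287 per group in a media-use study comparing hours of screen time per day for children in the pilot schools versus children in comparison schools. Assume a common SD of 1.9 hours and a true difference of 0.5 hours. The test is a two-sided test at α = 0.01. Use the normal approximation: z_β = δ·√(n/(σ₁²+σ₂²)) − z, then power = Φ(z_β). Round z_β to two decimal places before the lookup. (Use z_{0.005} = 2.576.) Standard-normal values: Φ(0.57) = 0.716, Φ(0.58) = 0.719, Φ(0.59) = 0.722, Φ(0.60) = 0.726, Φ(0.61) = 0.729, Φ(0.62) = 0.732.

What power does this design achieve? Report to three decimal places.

Power ≈ 0.719

z_β = δ·√(n/(σ₁²+σ₂²)) − z_{α/2}
    = 0.5 · √(287/7.22) − 2.576
    = 0.5 · 6.30482 − 2.576
    = 3.1524 − 2.576 = 0.5764 → 0.58
Power = Φ(0.58) = 0.719.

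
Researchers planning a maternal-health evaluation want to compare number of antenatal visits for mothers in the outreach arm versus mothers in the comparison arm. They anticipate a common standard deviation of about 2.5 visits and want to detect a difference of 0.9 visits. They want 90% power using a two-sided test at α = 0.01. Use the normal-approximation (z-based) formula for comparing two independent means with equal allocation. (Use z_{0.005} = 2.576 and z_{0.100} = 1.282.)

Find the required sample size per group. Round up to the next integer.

n = (z_{α/2} + z_β)² · (σ₁² + σ₂²) / δ²
  = (2.576 + 1.282)² · (2·2.5² = 12.5) / 0.9²
  = 14.8842 · 12.5 / 0.81
  = 229.69
Round up → n = 230 per group.

n = 230 per group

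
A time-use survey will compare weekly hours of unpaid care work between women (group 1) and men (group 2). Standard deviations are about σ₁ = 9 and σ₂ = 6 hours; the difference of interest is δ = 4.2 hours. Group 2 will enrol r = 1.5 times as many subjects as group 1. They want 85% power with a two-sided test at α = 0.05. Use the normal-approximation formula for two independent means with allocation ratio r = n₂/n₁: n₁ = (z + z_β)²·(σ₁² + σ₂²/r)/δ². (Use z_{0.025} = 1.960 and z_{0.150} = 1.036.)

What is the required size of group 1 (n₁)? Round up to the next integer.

n₁ = (z_{α/2} + z_β)² · (σ₁² + σ₂²/r) / δ²
   = (1.960 + 1.036)² · (9² + 6²/1.5) / 4.2²
   = 8.9760 · (81 + 24) / 17.64
   = 8.9760 · 105 / 17.64
   = 53.43
Round up → n₁ = 54; n₂ = r·n₁ = 1.5 × 54 = 81.

n₁ = 54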